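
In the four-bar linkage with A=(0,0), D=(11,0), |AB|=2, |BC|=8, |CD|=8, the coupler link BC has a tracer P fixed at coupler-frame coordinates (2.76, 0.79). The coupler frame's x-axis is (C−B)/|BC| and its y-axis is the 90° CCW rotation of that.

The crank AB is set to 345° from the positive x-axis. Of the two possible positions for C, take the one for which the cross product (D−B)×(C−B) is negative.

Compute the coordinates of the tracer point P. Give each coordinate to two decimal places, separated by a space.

A=(0,0), D=(11.00,0)
B = A + 2.00·(cos345°, sin345°) = (1.9319, -0.5176)
|BD| = 9.0829
circle(B,8.00) ∩ circle(D,8.00): a=4.5415, h=6.5860
  candidates: C₊=(6.0906,6.3165) cross=59.820; C₋=(6.8413,-6.8341) cross=-59.820
  mode - wants cross < 0 → take C=(6.8413,-6.8341) (cross=-59.820)
ex = (C−B)/|BC| = (0.6137,-0.7896); ey = (0.7896,0.6137)
P = B + 2.76·ex + 0.79·ey = (4.2493,-2.2120)

4.25 -2.21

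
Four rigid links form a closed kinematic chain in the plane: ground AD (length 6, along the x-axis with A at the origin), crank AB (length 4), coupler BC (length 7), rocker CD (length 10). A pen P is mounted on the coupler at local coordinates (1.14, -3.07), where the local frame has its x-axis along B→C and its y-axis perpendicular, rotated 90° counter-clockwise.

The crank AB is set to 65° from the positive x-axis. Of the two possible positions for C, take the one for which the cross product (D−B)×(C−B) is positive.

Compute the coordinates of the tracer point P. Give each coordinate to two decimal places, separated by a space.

4.95 3.31

A=(0,0), D=(6.00,0)
B = A + 4.00·(cos65°, sin65°) = (1.6905, 3.6252)
|BD| = 5.6315
circle(B,7.00) ∩ circle(D,10.00): a=-1.7123, h=6.7873
  candidates: C₊=(4.7494,9.9215) cross=38.223; C₋=(-3.9891,-0.4665) cross=-38.223
  mode + wants cross > 0 → take C=(4.7494,9.9215) (cross=38.223)
ex = (C−B)/|BC| = (0.4370,0.8995); ey = (-0.8995,0.4370)
P = B + 1.14·ex + -3.07·ey = (4.9500,3.3091)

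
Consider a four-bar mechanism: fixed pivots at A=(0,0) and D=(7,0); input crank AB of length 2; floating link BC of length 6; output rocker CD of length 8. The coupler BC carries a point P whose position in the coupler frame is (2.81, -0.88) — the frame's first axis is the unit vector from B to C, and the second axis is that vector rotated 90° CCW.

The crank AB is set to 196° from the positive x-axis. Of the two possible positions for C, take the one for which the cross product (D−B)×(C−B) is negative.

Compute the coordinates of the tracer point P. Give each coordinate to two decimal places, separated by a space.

-1.16 -3.39

A=(0,0), D=(7.00,0)
B = A + 2.00·(cos196°, sin196°) = (-1.9225, -0.5513)
|BD| = 8.9395
circle(B,6.00) ∩ circle(D,8.00): a=2.9037, h=5.2506
  candidates: C₊=(0.6519,4.8684) cross=46.938; C₋=(1.2994,-5.6128) cross=-46.938
  mode - wants cross < 0 → take C=(1.2994,-5.6128) (cross=-46.938)
ex = (C−B)/|BC| = (0.5370,-0.8436); ey = (0.8436,0.5370)
P = B + 2.81·ex + -0.88·ey = (-1.1559,-3.3943)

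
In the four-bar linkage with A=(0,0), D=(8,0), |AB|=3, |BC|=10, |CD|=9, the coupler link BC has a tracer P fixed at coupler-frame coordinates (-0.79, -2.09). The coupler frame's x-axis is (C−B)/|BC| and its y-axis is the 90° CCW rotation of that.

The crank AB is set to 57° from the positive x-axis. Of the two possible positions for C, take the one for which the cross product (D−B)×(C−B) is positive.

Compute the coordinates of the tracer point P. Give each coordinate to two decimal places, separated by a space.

A=(0,0), D=(8.00,0)
B = A + 3.00·(cos57°, sin57°) = (1.6339, 2.5160)
|BD| = 6.8452
circle(B,10.00) ∩ circle(D,9.00): a=4.8104, h=8.7670
  candidates: C₊=(9.3300,8.9012) cross=60.012; C₋=(2.8853,-7.4054) cross=-60.012
  mode + wants cross > 0 → take C=(9.3300,8.9012) (cross=60.012)
ex = (C−B)/|BC| = (0.7696,0.6385); ey = (-0.6385,0.7696)
P = B + -0.79·ex + -2.09·ey = (2.3604,0.4031)

2.36 0.40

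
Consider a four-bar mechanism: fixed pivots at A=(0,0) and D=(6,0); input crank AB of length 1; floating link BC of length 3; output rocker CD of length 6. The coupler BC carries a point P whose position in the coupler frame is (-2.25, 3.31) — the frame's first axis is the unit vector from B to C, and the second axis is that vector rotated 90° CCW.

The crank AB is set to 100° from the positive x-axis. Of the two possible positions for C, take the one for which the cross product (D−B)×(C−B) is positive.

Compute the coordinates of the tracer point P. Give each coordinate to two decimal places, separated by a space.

-4.15 0.54

A=(0,0), D=(6.00,0)
B = A + 1.00·(cos100°, sin100°) = (-0.1736, 0.9848)
|BD| = 6.2517
circle(B,3.00) ∩ circle(D,6.00): a=0.9664, h=2.8401
  candidates: C₊=(1.2281,3.6372) cross=17.755; C₋=(0.3333,-1.9720) cross=-17.755
  mode + wants cross > 0 → take C=(1.2281,3.6372) (cross=17.755)
ex = (C−B)/|BC| = (0.4673,0.8841); ey = (-0.8841,0.4673)
P = B + -2.25·ex + 3.31·ey = (-4.1514,0.5421)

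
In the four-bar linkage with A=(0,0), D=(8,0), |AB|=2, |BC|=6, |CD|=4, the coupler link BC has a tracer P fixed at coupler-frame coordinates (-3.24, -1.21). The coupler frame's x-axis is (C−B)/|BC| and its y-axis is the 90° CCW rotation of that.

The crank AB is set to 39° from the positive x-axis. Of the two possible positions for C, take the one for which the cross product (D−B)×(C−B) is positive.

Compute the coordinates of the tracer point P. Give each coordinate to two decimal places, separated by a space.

-0.84 -1.24

A=(0,0), D=(8.00,0)
B = A + 2.00·(cos39°, sin39°) = (1.5543, 1.2586)
|BD| = 6.5674
circle(B,6.00) ∩ circle(D,4.00): a=4.8064, h=3.5915
  candidates: C₊=(6.9599,3.8624) cross=23.587; C₋=(5.5833,-3.1874) cross=-23.587
  mode + wants cross > 0 → take C=(6.9599,3.8624) (cross=23.587)
ex = (C−B)/|BC| = (0.9009,0.4340); ey = (-0.4340,0.9009)
P = B + -3.24·ex + -1.21·ey = (-0.8396,-1.2375)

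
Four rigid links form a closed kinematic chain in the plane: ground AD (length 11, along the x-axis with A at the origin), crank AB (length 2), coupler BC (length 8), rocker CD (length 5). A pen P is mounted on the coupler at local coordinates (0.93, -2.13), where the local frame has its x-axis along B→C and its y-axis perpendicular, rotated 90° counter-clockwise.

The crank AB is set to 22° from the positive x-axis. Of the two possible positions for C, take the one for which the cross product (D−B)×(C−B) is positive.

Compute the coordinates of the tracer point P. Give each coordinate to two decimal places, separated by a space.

3.68 -0.69

A=(0,0), D=(11.00,0)
B = A + 2.00·(cos22°, sin22°) = (1.8544, 0.7492)
|BD| = 9.1763
circle(B,8.00) ∩ circle(D,5.00): a=6.7132, h=4.3512
  candidates: C₊=(8.9004,4.5378) cross=39.928; C₋=(8.1899,-4.1356) cross=-39.928
  mode + wants cross > 0 → take C=(8.9004,4.5378) (cross=39.928)
ex = (C−B)/|BC| = (0.8808,0.4736); ey = (-0.4736,0.8808)
P = B + 0.93·ex + -2.13·ey = (3.6822,-0.6864)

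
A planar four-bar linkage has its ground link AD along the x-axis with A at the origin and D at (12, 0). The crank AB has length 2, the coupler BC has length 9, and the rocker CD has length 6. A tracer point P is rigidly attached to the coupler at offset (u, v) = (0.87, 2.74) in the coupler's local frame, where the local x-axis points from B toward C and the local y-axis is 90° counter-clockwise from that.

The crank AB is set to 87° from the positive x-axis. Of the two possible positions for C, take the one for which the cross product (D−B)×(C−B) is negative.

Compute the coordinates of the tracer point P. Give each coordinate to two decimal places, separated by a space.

A=(0,0), D=(12.00,0)
B = A + 2.00·(cos87°, sin87°) = (0.1047, 1.9973)
|BD| = 12.0618
circle(B,9.00) ∩ circle(D,6.00): a=7.8963, h=4.3184
  candidates: C₊=(8.6070,4.9485) cross=52.088; C₋=(7.1769,-3.5690) cross=-52.088
  mode - wants cross < 0 → take C=(7.1769,-3.5690) (cross=-52.088)
ex = (C−B)/|BC| = (0.7858,-0.6185); ey = (0.6185,0.7858)
P = B + 0.87·ex + 2.74·ey = (2.4829,3.6123)

2.48 3.61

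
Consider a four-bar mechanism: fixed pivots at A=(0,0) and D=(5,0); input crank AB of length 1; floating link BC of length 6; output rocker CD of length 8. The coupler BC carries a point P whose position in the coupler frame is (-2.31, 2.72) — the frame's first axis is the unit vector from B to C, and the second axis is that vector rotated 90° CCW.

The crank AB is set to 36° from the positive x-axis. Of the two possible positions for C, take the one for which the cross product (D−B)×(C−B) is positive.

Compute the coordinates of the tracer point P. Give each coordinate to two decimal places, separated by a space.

-1.77 -1.88

A=(0,0), D=(5.00,0)
B = A + 1.00·(cos36°, sin36°) = (0.8090, 0.5878)
|BD| = 4.2320
circle(B,6.00) ∩ circle(D,8.00): a=-1.1921, h=5.8804
  candidates: C₊=(0.4452,6.5767) cross=24.886; C₋=(-1.1883,-5.0700) cross=-24.886
  mode + wants cross > 0 → take C=(0.4452,6.5767) (cross=24.886)
ex = (C−B)/|BC| = (-0.0606,0.9982); ey = (-0.9982,-0.0606)
P = B + -2.31·ex + 2.72·ey = (-1.7659,-1.8829)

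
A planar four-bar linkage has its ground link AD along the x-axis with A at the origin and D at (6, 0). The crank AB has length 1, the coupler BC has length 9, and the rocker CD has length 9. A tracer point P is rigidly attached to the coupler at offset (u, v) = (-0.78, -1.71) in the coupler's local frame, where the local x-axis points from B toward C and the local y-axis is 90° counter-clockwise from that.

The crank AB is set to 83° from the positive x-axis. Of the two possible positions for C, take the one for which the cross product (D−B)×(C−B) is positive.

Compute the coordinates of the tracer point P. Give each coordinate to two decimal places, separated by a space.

A=(0,0), D=(6.00,0)
B = A + 1.00·(cos83°, sin83°) = (0.1219, 0.9925)
|BD| = 5.9613
circle(B,9.00) ∩ circle(D,9.00): a=2.9807, h=8.4921
  candidates: C₊=(4.4748,8.8698) cross=50.624; C₋=(1.6470,-7.8773) cross=-50.624
  mode + wants cross > 0 → take C=(4.4748,8.8698) (cross=50.624)
ex = (C−B)/|BC| = (0.4837,0.8753); ey = (-0.8753,0.4837)
P = B + -0.78·ex + -1.71·ey = (1.2413,-0.5172)

1.24 -0.52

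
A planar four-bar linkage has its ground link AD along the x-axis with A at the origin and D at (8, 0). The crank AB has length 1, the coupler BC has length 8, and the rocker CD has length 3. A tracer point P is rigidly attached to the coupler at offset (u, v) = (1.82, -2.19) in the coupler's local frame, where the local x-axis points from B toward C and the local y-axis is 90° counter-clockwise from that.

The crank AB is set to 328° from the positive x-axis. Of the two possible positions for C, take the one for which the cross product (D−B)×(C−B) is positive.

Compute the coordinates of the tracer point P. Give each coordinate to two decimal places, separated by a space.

A=(0,0), D=(8.00,0)
B = A + 1.00·(cos328°, sin328°) = (0.8480, -0.5299)
|BD| = 7.1716
circle(B,8.00) ∩ circle(D,3.00): a=7.4204, h=2.9897
  candidates: C₊=(8.0272,2.9999) cross=21.441; C₋=(8.4690,-2.9631) cross=-21.441
  mode + wants cross > 0 → take C=(8.0272,2.9999) (cross=21.441)
ex = (C−B)/|BC| = (0.8974,0.4412); ey = (-0.4412,0.8974)
P = B + 1.82·ex + -2.19·ey = (3.4476,-1.6922)

3.45 -1.69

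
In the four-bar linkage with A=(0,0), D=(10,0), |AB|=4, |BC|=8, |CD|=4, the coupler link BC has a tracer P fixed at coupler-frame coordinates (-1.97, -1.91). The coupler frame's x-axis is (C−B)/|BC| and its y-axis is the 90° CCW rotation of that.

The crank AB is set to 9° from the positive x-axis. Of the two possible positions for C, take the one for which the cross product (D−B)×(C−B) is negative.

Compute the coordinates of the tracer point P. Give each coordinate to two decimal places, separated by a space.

1.24 0.19

A=(0,0), D=(10.00,0)
B = A + 4.00·(cos9°, sin9°) = (3.9508, 0.6257)
|BD| = 6.0815
circle(B,8.00) ∩ circle(D,4.00): a=6.9871, h=3.8961
  candidates: C₊=(11.3017,3.7823) cross=23.694; C₋=(10.4999,-3.9686) cross=-23.694
  mode - wants cross < 0 → take C=(10.4999,-3.9686) (cross=-23.694)
ex = (C−B)/|BC| = (0.8186,-0.5743); ey = (0.5743,0.8186)
P = B + -1.97·ex + -1.91·ey = (1.2411,0.1935)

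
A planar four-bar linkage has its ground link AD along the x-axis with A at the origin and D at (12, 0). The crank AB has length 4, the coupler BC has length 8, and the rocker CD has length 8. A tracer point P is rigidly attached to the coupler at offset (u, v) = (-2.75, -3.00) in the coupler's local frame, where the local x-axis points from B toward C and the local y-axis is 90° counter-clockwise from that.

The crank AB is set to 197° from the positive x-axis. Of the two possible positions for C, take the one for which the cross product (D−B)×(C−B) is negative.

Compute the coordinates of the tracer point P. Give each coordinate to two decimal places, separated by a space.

A=(0,0), D=(12.00,0)
B = A + 4.00·(cos197°, sin197°) = (-3.8252, -1.1695)
|BD| = 15.8684
circle(B,8.00) ∩ circle(D,8.00): a=7.9342, h=1.0241
  candidates: C₊=(4.0119,0.4365) cross=16.250; C₋=(4.1629,-1.6060) cross=-16.250
  mode - wants cross < 0 → take C=(4.1629,-1.6060) (cross=-16.250)
ex = (C−B)/|BC| = (0.9985,-0.0546); ey = (0.0546,0.9985)
P = B + -2.75·ex + -3.00·ey = (-6.7348,-4.0150)

-6.73 -4.01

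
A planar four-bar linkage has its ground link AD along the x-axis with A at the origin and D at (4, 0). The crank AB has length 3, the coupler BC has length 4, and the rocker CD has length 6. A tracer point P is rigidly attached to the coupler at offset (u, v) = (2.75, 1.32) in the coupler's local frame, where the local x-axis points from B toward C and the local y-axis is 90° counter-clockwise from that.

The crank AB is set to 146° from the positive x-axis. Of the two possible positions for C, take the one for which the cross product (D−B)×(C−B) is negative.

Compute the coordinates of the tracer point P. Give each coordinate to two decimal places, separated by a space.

A=(0,0), D=(4.00,0)
B = A + 3.00·(cos146°, sin146°) = (-2.4871, 1.6776)
|BD| = 6.7005
circle(B,4.00) ∩ circle(D,6.00): a=1.8578, h=3.5424
  candidates: C₊=(0.1984,4.6420) cross=23.736; C₋=(-1.5753,-2.2171) cross=-23.736
  mode - wants cross < 0 → take C=(-1.5753,-2.2171) (cross=-23.736)
ex = (C−B)/|BC| = (0.2279,-0.9737); ey = (0.9737,0.2279)
P = B + 2.75·ex + 1.32·ey = (-0.5750,-0.6991)

-0.58 -0.70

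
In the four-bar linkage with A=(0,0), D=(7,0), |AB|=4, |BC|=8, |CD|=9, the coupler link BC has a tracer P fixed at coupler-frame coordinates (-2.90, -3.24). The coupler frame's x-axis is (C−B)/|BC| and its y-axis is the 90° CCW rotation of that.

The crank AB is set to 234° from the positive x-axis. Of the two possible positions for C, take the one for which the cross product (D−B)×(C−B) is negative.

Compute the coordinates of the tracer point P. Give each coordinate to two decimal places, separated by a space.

-6.66 -3.84

A=(0,0), D=(7.00,0)
B = A + 4.00·(cos234°, sin234°) = (-2.3511, -3.2361)
|BD| = 9.8953
circle(B,8.00) ∩ circle(D,9.00): a=4.0886, h=6.8763
  candidates: C₊=(-0.7361,4.5992) cross=68.042; C₋=(3.7614,-8.3971) cross=-68.042
  mode - wants cross < 0 → take C=(3.7614,-8.3971) (cross=-68.042)
ex = (C−B)/|BC| = (0.7641,-0.6451); ey = (0.6451,0.7641)
P = B + -2.90·ex + -3.24·ey = (-6.6572,-3.8408)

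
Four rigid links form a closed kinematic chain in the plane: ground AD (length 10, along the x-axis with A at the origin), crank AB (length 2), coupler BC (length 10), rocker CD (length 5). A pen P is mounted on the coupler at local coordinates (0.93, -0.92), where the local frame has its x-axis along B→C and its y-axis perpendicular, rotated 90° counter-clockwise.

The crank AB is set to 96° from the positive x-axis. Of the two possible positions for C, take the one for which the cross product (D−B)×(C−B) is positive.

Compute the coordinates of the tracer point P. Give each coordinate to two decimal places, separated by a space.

0.95 1.39

A=(0,0), D=(10.00,0)
B = A + 2.00·(cos96°, sin96°) = (-0.2091, 1.9890)
|BD| = 10.4010
circle(B,10.00) ∩ circle(D,5.00): a=8.8059, h=4.7387
  candidates: C₊=(9.3406,4.9563) cross=49.288; C₋=(7.5281,-4.3462) cross=-49.288
  mode + wants cross > 0 → take C=(9.3406,4.9563) (cross=49.288)
ex = (C−B)/|BC| = (0.9550,0.2967); ey = (-0.2967,0.9550)
P = B + 0.93·ex + -0.92·ey = (0.9520,1.3864)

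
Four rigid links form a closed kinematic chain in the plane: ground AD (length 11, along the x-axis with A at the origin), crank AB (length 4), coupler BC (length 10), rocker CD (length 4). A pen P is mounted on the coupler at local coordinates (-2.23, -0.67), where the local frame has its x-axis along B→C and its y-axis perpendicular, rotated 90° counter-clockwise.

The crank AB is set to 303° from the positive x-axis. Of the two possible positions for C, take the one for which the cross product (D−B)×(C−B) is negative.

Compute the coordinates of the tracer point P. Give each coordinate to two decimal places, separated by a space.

-0.08 -3.92

A=(0,0), D=(11.00,0)
B = A + 4.00·(cos303°, sin303°) = (2.1786, -3.3547)
|BD| = 9.4378
circle(B,10.00) ∩ circle(D,4.00): a=9.1691, h=3.9910
  candidates: C₊=(9.3303,3.6348) cross=37.666; C₋=(12.1675,-3.8258) cross=-37.666
  mode - wants cross < 0 → take C=(12.1675,-3.8258) (cross=-37.666)
ex = (C−B)/|BC| = (0.9989,-0.0471); ey = (0.0471,0.9989)
P = B + -2.23·ex + -0.67·ey = (-0.0805,-3.9189)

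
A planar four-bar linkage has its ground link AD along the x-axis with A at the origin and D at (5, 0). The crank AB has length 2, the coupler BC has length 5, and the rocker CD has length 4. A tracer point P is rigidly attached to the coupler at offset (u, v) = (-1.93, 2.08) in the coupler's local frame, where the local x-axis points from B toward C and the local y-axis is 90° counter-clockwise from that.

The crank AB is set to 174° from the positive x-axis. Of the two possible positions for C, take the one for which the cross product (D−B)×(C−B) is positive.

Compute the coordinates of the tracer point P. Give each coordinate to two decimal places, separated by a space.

-4.73 0.93

A=(0,0), D=(5.00,0)
B = A + 2.00·(cos174°, sin174°) = (-1.9890, 0.2091)
|BD| = 6.9922
circle(B,5.00) ∩ circle(D,4.00): a=4.1397, h=2.8041
  candidates: C₊=(2.2326,2.8882) cross=19.607; C₋=(2.0649,-2.7176) cross=-19.607
  mode + wants cross > 0 → take C=(2.2326,2.8882) (cross=19.607)
ex = (C−B)/|BC| = (0.8443,0.5358); ey = (-0.5358,0.8443)
P = B + -1.93·ex + 2.08·ey = (-4.7331,0.9311)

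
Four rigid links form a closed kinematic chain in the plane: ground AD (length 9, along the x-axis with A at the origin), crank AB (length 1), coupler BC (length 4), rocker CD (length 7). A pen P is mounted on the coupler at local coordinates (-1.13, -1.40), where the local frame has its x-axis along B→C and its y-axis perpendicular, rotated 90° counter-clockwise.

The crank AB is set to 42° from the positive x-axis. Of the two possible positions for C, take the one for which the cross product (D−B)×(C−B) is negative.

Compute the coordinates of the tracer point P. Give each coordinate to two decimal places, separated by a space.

A=(0,0), D=(9.00,0)
B = A + 1.00·(cos42°, sin42°) = (0.7431, 0.6691)
|BD| = 8.2839
circle(B,4.00) ∩ circle(D,7.00): a=2.1502, h=3.3730
  candidates: C₊=(3.1587,3.8574) cross=27.941; C₋=(2.6138,-2.8665) cross=-27.941
  mode - wants cross < 0 → take C=(2.6138,-2.8665) (cross=-27.941)
ex = (C−B)/|BC| = (0.4677,-0.8839); ey = (0.8839,0.4677)
P = B + -1.13·ex + -1.40·ey = (-1.0228,1.0132)

-1.02 1.01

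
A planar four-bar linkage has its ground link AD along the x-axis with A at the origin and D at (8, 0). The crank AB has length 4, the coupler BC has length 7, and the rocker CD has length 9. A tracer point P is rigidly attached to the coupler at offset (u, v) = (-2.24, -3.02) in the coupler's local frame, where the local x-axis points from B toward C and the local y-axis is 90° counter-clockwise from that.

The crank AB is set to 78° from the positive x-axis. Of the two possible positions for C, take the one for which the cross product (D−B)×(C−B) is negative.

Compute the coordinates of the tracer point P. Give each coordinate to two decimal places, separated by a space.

A=(0,0), D=(8.00,0)
B = A + 4.00·(cos78°, sin78°) = (0.8316, 3.9126)
|BD| = 8.1666
circle(B,7.00) ∩ circle(D,9.00): a=2.1241, h=6.6699
  candidates: C₊=(5.8917,8.7496) cross=54.471; C₋=(-0.4994,-2.9597) cross=-54.471
  mode - wants cross < 0 → take C=(-0.4994,-2.9597) (cross=-54.471)
ex = (C−B)/|BC| = (-0.1902,-0.9818); ey = (0.9818,-0.1902)
P = B + -2.24·ex + -3.02·ey = (-1.7073,6.6860)

-1.71 6.69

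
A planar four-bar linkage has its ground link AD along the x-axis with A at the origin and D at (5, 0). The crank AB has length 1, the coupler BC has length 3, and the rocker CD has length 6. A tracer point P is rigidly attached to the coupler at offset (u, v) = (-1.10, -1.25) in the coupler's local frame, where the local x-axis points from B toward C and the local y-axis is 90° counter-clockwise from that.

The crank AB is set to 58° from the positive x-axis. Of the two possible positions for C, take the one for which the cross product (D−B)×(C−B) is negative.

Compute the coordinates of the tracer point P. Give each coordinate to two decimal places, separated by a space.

-0.16 2.36

A=(0,0), D=(5.00,0)
B = A + 1.00·(cos58°, sin58°) = (0.5299, 0.8480)
|BD| = 4.5498
circle(B,3.00) ∩ circle(D,6.00): a=-0.6922, h=2.9190
  candidates: C₊=(0.3939,3.8450) cross=13.281; C₋=(-0.6943,-1.8908) cross=-13.281
  mode - wants cross < 0 → take C=(-0.6943,-1.8908) (cross=-13.281)
ex = (C−B)/|BC| = (-0.4081,-0.9130); ey = (0.9130,-0.4081)
P = B + -1.10·ex + -1.25·ey = (-0.1624,2.3624)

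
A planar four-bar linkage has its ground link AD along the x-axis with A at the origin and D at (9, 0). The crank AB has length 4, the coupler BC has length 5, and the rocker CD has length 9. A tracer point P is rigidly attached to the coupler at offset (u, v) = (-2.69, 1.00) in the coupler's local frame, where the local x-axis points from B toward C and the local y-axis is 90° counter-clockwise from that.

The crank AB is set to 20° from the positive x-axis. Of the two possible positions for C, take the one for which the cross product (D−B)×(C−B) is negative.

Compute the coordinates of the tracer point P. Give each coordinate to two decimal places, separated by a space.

6.35 2.60

A=(0,0), D=(9.00,0)
B = A + 4.00·(cos20°, sin20°) = (3.7588, 1.3681)
|BD| = 5.4168
circle(B,5.00) ∩ circle(D,9.00): a=-2.4606, h=4.3526
  candidates: C₊=(2.4772,6.2010) cross=23.577; C₋=(0.2786,-2.2220) cross=-23.577
  mode - wants cross < 0 → take C=(0.2786,-2.2220) (cross=-23.577)
ex = (C−B)/|BC| = (-0.6960,-0.7180); ey = (0.7180,-0.6960)
P = B + -2.69·ex + 1.00·ey = (6.3491,2.6035)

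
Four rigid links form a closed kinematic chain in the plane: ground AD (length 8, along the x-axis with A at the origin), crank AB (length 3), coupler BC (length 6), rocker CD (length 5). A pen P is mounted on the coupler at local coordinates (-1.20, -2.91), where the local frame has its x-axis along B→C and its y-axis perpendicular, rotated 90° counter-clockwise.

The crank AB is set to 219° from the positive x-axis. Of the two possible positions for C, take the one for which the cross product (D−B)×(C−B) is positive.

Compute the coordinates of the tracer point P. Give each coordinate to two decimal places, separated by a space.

-2.13 -5.03

A=(0,0), D=(8.00,0)
B = A + 3.00·(cos219°, sin219°) = (-2.3314, -1.8880)
|BD| = 10.5025
circle(B,6.00) ∩ circle(D,5.00): a=5.7749, h=1.6279
  candidates: C₊=(3.0568,0.7515) cross=17.097; C₋=(3.6421,-2.4512) cross=-17.097
  mode + wants cross > 0 → take C=(3.0568,0.7515) (cross=17.097)
ex = (C−B)/|BC| = (0.8980,0.4399); ey = (-0.4399,0.8980)
P = B + -1.20·ex + -2.91·ey = (-2.1289,-5.0292)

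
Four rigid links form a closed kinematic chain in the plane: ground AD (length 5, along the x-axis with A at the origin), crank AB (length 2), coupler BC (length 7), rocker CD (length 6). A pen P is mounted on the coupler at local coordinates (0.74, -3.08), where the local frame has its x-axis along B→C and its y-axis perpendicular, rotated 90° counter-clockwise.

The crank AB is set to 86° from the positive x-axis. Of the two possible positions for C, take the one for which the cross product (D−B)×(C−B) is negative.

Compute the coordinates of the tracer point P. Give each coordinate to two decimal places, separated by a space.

A=(0,0), D=(5.00,0)
B = A + 2.00·(cos86°, sin86°) = (0.1395, 1.9951)
|BD| = 5.2540
circle(B,7.00) ∩ circle(D,6.00): a=3.8642, h=5.8368
  candidates: C₊=(5.9307,5.9274) cross=30.667; C₋=(1.4978,-4.8718) cross=-30.667
  mode - wants cross < 0 → take C=(1.4978,-4.8718) (cross=-30.667)
ex = (C−B)/|BC| = (0.1940,-0.9810); ey = (0.9810,0.1940)
P = B + 0.74·ex + -3.08·ey = (-2.7384,0.6715)

-2.74 0.67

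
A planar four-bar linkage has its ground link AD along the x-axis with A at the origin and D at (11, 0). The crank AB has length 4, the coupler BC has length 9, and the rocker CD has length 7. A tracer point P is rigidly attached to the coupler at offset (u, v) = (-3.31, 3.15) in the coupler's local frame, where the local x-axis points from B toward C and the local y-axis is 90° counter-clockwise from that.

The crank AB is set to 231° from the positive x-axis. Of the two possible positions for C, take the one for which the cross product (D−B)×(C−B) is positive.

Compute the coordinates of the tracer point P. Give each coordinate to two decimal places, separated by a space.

-7.07 -2.74

A=(0,0), D=(11.00,0)
B = A + 4.00·(cos231°, sin231°) = (-2.5173, -3.1086)
|BD| = 13.8701
circle(B,9.00) ∩ circle(D,7.00): a=8.0886, h=3.9464
  candidates: C₊=(4.4811,2.5503) cross=54.737; C₋=(6.2500,-5.1418) cross=-54.737
  mode + wants cross > 0 → take C=(4.4811,2.5503) (cross=54.737)
ex = (C−B)/|BC| = (0.7776,0.6288); ey = (-0.6288,0.7776)
P = B + -3.31·ex + 3.15·ey = (-7.0717,-2.7404)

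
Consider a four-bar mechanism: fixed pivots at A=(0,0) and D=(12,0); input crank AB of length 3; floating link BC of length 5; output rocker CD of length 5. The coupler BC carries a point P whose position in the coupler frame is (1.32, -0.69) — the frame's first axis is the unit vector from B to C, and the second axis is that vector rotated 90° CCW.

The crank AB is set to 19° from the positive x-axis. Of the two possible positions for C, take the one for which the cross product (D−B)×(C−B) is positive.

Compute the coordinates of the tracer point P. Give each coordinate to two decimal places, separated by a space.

A=(0,0), D=(12.00,0)
B = A + 3.00·(cos19°, sin19°) = (2.8366, 0.9767)
|BD| = 9.2153
circle(B,5.00) ∩ circle(D,5.00): a=4.6077, h=1.9415
  candidates: C₊=(7.6240,2.4189) cross=17.891; C₋=(7.2125,-1.4422) cross=-17.891
  mode + wants cross > 0 → take C=(7.6240,2.4189) (cross=17.891)
ex = (C−B)/|BC| = (0.9575,0.2884); ey = (-0.2884,0.9575)
P = B + 1.32·ex + -0.69·ey = (4.2995,0.6968)

4.30 0.70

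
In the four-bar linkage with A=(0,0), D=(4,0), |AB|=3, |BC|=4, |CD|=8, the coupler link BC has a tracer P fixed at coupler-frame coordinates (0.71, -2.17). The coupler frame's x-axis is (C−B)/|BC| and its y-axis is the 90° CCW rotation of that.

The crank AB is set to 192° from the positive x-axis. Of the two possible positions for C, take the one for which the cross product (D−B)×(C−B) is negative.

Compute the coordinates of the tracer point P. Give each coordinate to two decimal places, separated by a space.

A=(0,0), D=(4.00,0)
B = A + 3.00·(cos192°, sin192°) = (-2.9344, -0.6237)
|BD| = 6.9624
circle(B,4.00) ∩ circle(D,8.00): a=0.0342, h=3.9999
  candidates: C₊=(-3.2588,3.3631) cross=27.849; C₋=(-2.5421,-4.6044) cross=-27.849
  mode - wants cross < 0 → take C=(-2.5421,-4.6044) (cross=-27.849)
ex = (C−B)/|BC| = (0.0981,-0.9952); ey = (0.9952,0.0981)
P = B + 0.71·ex + -2.17·ey = (-5.0243,-1.5432)

-5.02 -1.54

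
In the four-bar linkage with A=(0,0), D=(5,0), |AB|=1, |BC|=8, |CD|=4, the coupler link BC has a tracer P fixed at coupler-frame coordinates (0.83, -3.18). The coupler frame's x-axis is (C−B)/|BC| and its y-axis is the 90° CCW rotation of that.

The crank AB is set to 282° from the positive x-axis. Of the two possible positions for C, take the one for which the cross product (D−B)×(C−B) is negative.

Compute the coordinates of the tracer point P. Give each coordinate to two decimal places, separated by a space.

A=(0,0), D=(5.00,0)
B = A + 1.00·(cos282°, sin282°) = (0.2079, -0.9781)
|BD| = 4.8909
circle(B,8.00) ∩ circle(D,4.00): a=7.3525, h=3.1528
  candidates: C₊=(6.7813,3.5815) cross=15.420; C₋=(8.0424,-2.5968) cross=-15.420
  mode - wants cross < 0 → take C=(8.0424,-2.5968) (cross=-15.420)
ex = (C−B)/|BC| = (0.9793,-0.2023); ey = (0.2023,0.9793)
P = B + 0.83·ex + -3.18·ey = (0.3773,-4.2603)

0.38 -4.26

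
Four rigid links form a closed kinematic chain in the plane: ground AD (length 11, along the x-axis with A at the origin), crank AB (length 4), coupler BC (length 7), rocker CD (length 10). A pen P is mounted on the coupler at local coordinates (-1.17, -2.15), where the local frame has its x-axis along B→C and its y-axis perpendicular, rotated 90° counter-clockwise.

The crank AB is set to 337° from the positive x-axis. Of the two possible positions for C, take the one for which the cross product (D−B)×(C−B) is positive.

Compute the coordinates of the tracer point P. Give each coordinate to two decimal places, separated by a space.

5.99 -2.37

A=(0,0), D=(11.00,0)
B = A + 4.00·(cos337°, sin337°) = (3.6820, -1.5629)
|BD| = 7.4830
circle(B,7.00) ∩ circle(D,10.00): a=0.3338, h=6.9920
  candidates: C₊=(2.5481,5.3446) cross=52.322; C₋=(5.4688,-8.3310) cross=-52.322
  mode + wants cross > 0 → take C=(2.5481,5.3446) (cross=52.322)
ex = (C−B)/|BC| = (-0.1620,0.9868); ey = (-0.9868,-0.1620)
P = B + -1.17·ex + -2.15·ey = (5.9932,-2.3692)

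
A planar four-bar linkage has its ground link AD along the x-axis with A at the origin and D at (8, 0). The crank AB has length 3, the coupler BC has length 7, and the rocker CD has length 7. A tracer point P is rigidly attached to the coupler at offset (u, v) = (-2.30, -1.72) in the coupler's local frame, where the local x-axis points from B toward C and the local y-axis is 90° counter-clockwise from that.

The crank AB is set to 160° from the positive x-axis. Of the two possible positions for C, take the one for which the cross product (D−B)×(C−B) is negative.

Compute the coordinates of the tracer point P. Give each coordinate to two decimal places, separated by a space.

A=(0,0), D=(8.00,0)
B = A + 3.00·(cos160°, sin160°) = (-2.8191, 1.0261)
|BD| = 10.8676
circle(B,7.00) ∩ circle(D,7.00): a=5.4338, h=4.4129
  candidates: C₊=(3.0071,4.9062) cross=47.958; C₋=(2.1738,-3.8802) cross=-47.958
  mode - wants cross < 0 → take C=(2.1738,-3.8802) (cross=-47.958)
ex = (C−B)/|BC| = (0.7133,-0.7009); ey = (0.7009,0.7133)
P = B + -2.30·ex + -1.72·ey = (-5.6651,1.4113)

-5.67 1.41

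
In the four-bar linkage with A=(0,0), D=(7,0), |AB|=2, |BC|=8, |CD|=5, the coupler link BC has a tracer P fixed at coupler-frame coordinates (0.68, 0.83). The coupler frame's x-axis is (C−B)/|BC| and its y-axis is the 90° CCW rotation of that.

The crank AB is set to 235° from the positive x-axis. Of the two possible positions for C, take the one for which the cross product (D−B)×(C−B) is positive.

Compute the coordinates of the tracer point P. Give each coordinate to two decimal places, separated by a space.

A=(0,0), D=(7.00,0)
B = A + 2.00·(cos235°, sin235°) = (-1.1472, -1.6383)
|BD| = 8.3102
circle(B,8.00) ∩ circle(D,5.00): a=6.5016, h=4.6614
  candidates: C₊=(4.3079,4.2134) cross=38.738; C₋=(6.1458,-4.9265) cross=-38.738
  mode + wants cross > 0 → take C=(4.3079,4.2134) (cross=38.738)
ex = (C−B)/|BC| = (0.6819,0.7315); ey = (-0.7315,0.6819)
P = B + 0.68·ex + 0.83·ey = (-1.2906,-0.5749)

-1.29 -0.57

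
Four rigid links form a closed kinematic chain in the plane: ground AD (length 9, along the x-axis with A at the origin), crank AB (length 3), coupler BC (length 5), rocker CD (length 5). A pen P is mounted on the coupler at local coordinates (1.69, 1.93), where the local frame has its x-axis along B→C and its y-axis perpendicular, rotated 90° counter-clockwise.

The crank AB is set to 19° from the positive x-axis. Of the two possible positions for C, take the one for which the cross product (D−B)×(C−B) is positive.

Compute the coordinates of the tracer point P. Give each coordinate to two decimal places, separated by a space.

2.78 3.54

A=(0,0), D=(9.00,0)
B = A + 3.00·(cos19°, sin19°) = (2.8366, 0.9767)
|BD| = 6.2404
circle(B,5.00) ∩ circle(D,5.00): a=3.1202, h=3.9070
  candidates: C₊=(6.5298,4.3472) cross=24.381; C₋=(5.3068,-3.3705) cross=-24.381
  mode + wants cross > 0 → take C=(6.5298,4.3472) (cross=24.381)
ex = (C−B)/|BC| = (0.7386,0.6741); ey = (-0.6741,0.7386)
P = B + 1.69·ex + 1.93·ey = (2.7839,3.5415)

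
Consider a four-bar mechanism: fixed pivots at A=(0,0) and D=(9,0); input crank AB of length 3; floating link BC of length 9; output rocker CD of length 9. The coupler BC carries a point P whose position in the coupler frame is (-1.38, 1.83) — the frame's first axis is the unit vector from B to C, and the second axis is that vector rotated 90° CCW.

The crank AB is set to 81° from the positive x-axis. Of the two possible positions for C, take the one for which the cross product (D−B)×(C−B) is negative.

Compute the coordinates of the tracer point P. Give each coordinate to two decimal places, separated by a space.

A=(0,0), D=(9.00,0)
B = A + 3.00·(cos81°, sin81°) = (0.4693, 2.9631)
|BD| = 9.0306
circle(B,9.00) ∩ circle(D,9.00): a=4.5153, h=7.7854
  candidates: C₊=(7.2891,8.8359) cross=70.307; C₋=(2.1802,-5.8728) cross=-70.307
  mode - wants cross < 0 → take C=(2.1802,-5.8728) (cross=-70.307)
ex = (C−B)/|BC| = (0.1901,-0.9818); ey = (0.9818,0.1901)
P = B + -1.38·ex + 1.83·ey = (2.0036,4.6658)

2.00 4.67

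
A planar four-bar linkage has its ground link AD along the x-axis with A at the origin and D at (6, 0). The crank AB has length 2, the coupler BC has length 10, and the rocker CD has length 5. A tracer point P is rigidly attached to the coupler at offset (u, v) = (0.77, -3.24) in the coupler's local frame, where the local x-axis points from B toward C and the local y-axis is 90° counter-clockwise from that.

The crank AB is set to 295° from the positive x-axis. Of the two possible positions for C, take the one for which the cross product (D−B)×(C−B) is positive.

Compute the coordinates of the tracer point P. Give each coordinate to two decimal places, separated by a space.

3.36 -3.99

A=(0,0), D=(6.00,0)
B = A + 2.00·(cos295°, sin295°) = (0.8452, -1.8126)
|BD| = 5.4642
circle(B,10.00) ∩ circle(D,5.00): a=9.5950, h=2.8172
  candidates: C₊=(8.9624,4.0280) cross=15.394; C₋=(10.8314,-1.2873) cross=-15.394
  mode + wants cross > 0 → take C=(8.9624,4.0280) (cross=15.394)
ex = (C−B)/|BC| = (0.8117,0.5841); ey = (-0.5841,0.8117)
P = B + 0.77·ex + -3.24·ey = (3.3626,-3.9928)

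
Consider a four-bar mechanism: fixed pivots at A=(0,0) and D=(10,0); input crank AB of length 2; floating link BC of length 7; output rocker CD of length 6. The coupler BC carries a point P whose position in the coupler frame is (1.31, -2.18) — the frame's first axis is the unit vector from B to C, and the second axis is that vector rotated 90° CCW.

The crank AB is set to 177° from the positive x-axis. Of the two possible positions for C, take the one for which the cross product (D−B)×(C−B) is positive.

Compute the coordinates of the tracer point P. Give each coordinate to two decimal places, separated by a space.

A=(0,0), D=(10.00,0)
B = A + 2.00·(cos177°, sin177°) = (-1.9973, 0.1047)
|BD| = 11.9977
circle(B,7.00) ∩ circle(D,6.00): a=6.5406, h=2.4940
  candidates: C₊=(4.5649,2.5415) cross=29.923; C₋=(4.5214,-2.4463) cross=-29.923
  mode + wants cross > 0 → take C=(4.5649,2.5415) (cross=29.923)
ex = (C−B)/|BC| = (0.9374,0.3481); ey = (-0.3481,0.9374)
P = B + 1.31·ex + -2.18·ey = (-0.0103,-1.4829)

-0.01 -1.48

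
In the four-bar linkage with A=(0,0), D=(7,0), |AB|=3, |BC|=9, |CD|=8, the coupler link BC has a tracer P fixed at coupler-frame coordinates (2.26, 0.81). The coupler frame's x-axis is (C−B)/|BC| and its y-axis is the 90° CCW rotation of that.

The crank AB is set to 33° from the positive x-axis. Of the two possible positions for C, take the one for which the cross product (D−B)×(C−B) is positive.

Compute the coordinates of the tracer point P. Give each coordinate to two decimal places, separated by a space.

A=(0,0), D=(7.00,0)
B = A + 3.00·(cos33°, sin33°) = (2.5160, 1.6339)
|BD| = 4.7724
circle(B,9.00) ∩ circle(D,8.00): a=4.1673, h=7.9771
  candidates: C₊=(9.1625,7.7022) cross=38.070; C₋=(3.7003,-7.2878) cross=-38.070
  mode + wants cross > 0 → take C=(9.1625,7.7022) (cross=38.070)
ex = (C−B)/|BC| = (0.7385,0.6743); ey = (-0.6743,0.7385)
P = B + 2.26·ex + 0.81·ey = (3.6389,3.7559)

3.64 3.76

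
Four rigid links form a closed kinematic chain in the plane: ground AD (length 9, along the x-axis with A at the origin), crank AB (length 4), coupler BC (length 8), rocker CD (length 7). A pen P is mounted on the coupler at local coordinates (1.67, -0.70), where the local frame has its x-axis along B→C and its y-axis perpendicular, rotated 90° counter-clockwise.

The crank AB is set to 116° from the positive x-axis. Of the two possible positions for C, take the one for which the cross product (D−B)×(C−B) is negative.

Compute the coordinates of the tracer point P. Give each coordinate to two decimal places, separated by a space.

A=(0,0), D=(9.00,0)
B = A + 4.00·(cos116°, sin116°) = (-1.7535, 3.5952)
|BD| = 11.3386
circle(B,8.00) ∩ circle(D,7.00): a=6.3307, h=4.8910
  candidates: C₊=(5.8014,6.2265) cross=55.457; C₋=(2.6998,-3.0508) cross=-55.457
  mode - wants cross < 0 → take C=(2.6998,-3.0508) (cross=-55.457)
ex = (C−B)/|BC| = (0.5567,-0.8307); ey = (0.8307,0.5567)
P = B + 1.67·ex + -0.70·ey = (-1.4054,1.8182)

-1.41 1.82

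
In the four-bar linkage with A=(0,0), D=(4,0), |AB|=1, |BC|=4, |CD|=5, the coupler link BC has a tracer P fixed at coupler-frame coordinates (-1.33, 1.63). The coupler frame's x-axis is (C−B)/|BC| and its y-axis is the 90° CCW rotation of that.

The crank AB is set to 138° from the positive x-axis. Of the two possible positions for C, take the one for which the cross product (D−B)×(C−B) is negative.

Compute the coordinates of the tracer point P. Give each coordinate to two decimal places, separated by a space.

A=(0,0), D=(4.00,0)
B = A + 1.00·(cos138°, sin138°) = (-0.7431, 0.6691)
|BD| = 4.7901
circle(B,4.00) ∩ circle(D,5.00): a=1.4556, h=3.7257
  candidates: C₊=(1.2187,4.1550) cross=17.847; C₋=(0.1778,-3.2234) cross=-17.847
  mode - wants cross < 0 → take C=(0.1778,-3.2234) (cross=-17.847)
ex = (C−B)/|BC| = (0.2302,-0.9731); ey = (0.9731,0.2302)
P = B + -1.33·ex + 1.63·ey = (0.5369,2.3387)

0.54 2.34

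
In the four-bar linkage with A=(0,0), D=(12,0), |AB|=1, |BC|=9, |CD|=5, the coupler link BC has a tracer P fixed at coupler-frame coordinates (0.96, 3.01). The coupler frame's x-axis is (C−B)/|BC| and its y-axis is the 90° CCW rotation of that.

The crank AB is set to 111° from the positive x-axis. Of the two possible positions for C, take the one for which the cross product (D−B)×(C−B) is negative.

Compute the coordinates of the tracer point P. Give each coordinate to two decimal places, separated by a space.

A=(0,0), D=(12.00,0)
B = A + 1.00·(cos111°, sin111°) = (-0.3584, 0.9336)
|BD| = 12.3936
circle(B,9.00) ∩ circle(D,5.00): a=8.4560, h=3.0815
  candidates: C₊=(8.3058,3.3694) cross=38.191; C₋=(7.8415,-2.7761) cross=-38.191
  mode - wants cross < 0 → take C=(7.8415,-2.7761) (cross=-38.191)
ex = (C−B)/|BC| = (0.9111,-0.4122); ey = (0.4122,0.9111)
P = B + 0.96·ex + 3.01·ey = (1.7570,3.2803)

1.76 3.28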